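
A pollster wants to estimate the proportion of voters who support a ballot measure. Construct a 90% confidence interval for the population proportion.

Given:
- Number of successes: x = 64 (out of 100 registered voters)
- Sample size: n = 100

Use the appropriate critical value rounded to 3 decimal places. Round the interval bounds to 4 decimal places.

Sample proportion: p̂ = 64/100 = 0.640000

Check conditions for normal approximation:
  np̂ = 64 ≥ 10 ✓
  n(1-p̂) = 36 ≥ 10 ✓

The sample is large enough, so use a z-interval (normal approximation) for the proportion.

For 90% confidence, z* = 1.645 (from standard normal table)

Standard error: SE = √(p̂(1-p̂)/n) = √(0.640000×0.360000/100) = 0.04800000

Margin of error: E = z* × SE = 1.645 × 0.04800000 = 0.078960

Z-interval: p̂ ± E = 0.640000 ± 0.078960 = (0.561040, 0.718960)

Rounded to 4 decimal places:

(0.5610, 0.7190)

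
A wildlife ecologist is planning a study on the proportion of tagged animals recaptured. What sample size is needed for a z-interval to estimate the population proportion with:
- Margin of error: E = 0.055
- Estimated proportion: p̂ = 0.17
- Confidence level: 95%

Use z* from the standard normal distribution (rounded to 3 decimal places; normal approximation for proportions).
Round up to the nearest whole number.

Using z* for proportion z-interval (normal approximation).

For 95% confidence, z* = 1.96 (from standard normal table)

Sample size formula for proportion z-interval: n = z*²p̂(1-p̂)/E²

n = 1.96² × 0.17 × 0.83 / 0.055²
  = 3.8416 × 0.1411 / 0.003025
  = 179.1900

Round up to the nearest whole number: n = 180

180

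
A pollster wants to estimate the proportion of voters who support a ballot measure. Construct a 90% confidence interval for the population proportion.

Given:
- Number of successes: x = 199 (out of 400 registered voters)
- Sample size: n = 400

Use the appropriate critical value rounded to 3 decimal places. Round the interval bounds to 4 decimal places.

Sample proportion: p̂ = 199/400 = 0.497500

Check conditions for normal approximation:
  np̂ = 199 ≥ 10 ✓
  n(1-p̂) = 201 ≥ 10 ✓

The sample is large enough, so use a z-interval (normal approximation) for the proportion.

For 90% confidence, z* = 1.645 (from standard normal table)

Standard error: SE = √(p̂(1-p̂)/n) = √(0.497500×0.502500/400) = 0.02499969

Margin of error: E = z* × SE = 1.645 × 0.02499969 = 0.041124

Z-interval: p̂ ± E = 0.497500 ± 0.041124 = (0.456376, 0.538624)

Rounded to 4 decimal places:

(0.4564, 0.5386)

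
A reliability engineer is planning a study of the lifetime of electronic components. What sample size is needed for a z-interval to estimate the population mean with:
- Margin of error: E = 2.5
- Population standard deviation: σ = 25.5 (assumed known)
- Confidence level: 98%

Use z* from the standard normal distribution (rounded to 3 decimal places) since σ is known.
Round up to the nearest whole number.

Using z* since population σ is known (z-interval formula).

For 98% confidence, z* = 2.326 (from standard normal table)

Sample size formula for z-interval: n = (z*σ/E)²

n = (2.326 × 25.5 / 2.5)²
  = (23.725200)²
  = 562.8851

Round up to the nearest whole number: n = 563

563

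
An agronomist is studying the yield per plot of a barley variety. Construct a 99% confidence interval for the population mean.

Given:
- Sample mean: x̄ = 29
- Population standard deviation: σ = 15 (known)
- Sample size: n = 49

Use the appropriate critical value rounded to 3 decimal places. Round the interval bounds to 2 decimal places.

The population standard deviation σ is known, so use a z-interval (standard normal critical value).

For 99% confidence, z* = 2.576 (from standard normal table)

Standard error: SE = σ/√n = 15/√49 = 2.142857

Margin of error: E = z* × SE = 2.576 × 2.142857 = 5.5200

Z-interval: x̄ ± E = 29 ± 5.5200 = (23.4800, 34.5200)

Rounded to 2 decimal places:

(23.48, 34.52)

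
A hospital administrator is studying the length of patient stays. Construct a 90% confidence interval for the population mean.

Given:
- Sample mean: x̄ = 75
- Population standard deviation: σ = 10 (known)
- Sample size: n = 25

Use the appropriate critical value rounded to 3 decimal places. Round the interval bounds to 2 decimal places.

The population standard deviation σ is known, so use a z-interval (standard normal critical value).

For 90% confidence, z* = 1.645 (from standard normal table)

Standard error: SE = σ/√n = 10/√25 = 2.000000

Margin of error: E = z* × SE = 1.645 × 2.000000 = 3.2900

Z-interval: x̄ ± E = 75 ± 3.2900 = (71.7100, 78.2900)

Rounded to 2 decimal places:

(71.71, 78.29)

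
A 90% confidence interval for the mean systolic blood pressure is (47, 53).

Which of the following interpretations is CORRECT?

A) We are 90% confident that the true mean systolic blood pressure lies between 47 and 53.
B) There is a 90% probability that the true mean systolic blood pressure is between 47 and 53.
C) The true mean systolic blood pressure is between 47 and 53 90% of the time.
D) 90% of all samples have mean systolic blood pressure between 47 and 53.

A confidence interval represents our confidence in the procedure, not a probability statement about the parameter.

Key concept: If we repeated this sampling process many times and computed a 90% CI each time, about 90% of those intervals would contain the true population parameter.

For this specific interval (47, 53):
- Midpoint (point estimate): 50
- Margin of error: 3

The correct interpretation is the one stating confidence that the true parameter lies in the interval — option A.

A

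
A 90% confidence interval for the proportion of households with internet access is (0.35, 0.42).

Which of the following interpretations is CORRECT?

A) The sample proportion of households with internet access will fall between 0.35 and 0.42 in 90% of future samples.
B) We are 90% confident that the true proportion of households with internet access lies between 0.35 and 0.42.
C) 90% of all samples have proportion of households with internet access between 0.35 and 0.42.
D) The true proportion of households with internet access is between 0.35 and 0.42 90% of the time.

A confidence interval represents our confidence in the procedure, not a probability statement about the parameter.

Key concept: If we repeated this sampling process many times and computed a 90% CI each time, about 90% of those intervals would contain the true population parameter.

For this specific interval (0.35, 0.42):
- Midpoint (point estimate): 0.385
- Margin of error: 0.035

The correct interpretation is the one stating confidence that the true parameter lies in the interval — option B.

B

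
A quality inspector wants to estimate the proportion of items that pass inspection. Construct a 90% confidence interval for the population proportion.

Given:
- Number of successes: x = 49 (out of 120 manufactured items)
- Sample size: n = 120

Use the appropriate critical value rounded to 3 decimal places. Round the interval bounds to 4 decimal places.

Sample proportion: p̂ = 49/120 = 0.408333

Check conditions for normal approximation:
  np̂ = 49 ≥ 10 ✓
  n(1-p̂) = 71 ≥ 10 ✓

The sample is large enough, so use a z-interval (normal approximation) for the proportion.

For 90% confidence, z* = 1.645 (from standard normal table)

Standard error: SE = √(p̂(1-p̂)/n) = √(0.408333×0.591667/120) = 0.04486993

Margin of error: E = z* × SE = 1.645 × 0.04486993 = 0.073811

Z-interval: p̂ ± E = 0.408333 ± 0.073811 = (0.334522, 0.482144)

Rounded to 4 decimal places:

(0.3345, 0.4821)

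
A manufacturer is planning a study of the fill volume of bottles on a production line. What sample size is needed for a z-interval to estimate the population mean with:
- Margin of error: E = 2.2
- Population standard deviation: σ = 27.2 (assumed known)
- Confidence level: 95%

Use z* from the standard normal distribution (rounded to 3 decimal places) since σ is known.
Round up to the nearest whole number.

Using z* since population σ is known (z-interval formula).

For 95% confidence, z* = 1.96 (from standard normal table)

Sample size formula for z-interval: n = (z*σ/E)²

n = (1.96 × 27.2 / 2.2)²
  = (24.232727)²
  = 587.2251

Round up to the nearest whole number: n = 588

588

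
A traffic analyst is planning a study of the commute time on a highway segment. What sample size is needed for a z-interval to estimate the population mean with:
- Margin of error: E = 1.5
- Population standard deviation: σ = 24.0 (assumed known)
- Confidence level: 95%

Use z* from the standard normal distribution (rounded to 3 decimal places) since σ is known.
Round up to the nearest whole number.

Using z* since population σ is known (z-interval formula).

For 95% confidence, z* = 1.96 (from standard normal table)

Sample size formula for z-interval: n = (z*σ/E)²

n = (1.96 × 24.0 / 1.5)²
  = (31.360000)²
  = 983.4496

Round up to the nearest whole number: n = 984

984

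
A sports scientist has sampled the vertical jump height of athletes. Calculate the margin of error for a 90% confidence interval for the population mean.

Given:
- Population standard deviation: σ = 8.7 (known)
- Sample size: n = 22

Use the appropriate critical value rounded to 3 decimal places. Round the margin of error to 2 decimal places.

The population standard deviation σ is known, so use the z-interval margin of error formula.

For 90% confidence, z* = 1.645 (from standard normal table)

Margin of error formula for z-interval: E = z* × σ/√n

E = 1.645 × 8.7/√22
  = 1.645 × 1.854846
  = 3.0512

Rounded to 2 decimal places:

3.05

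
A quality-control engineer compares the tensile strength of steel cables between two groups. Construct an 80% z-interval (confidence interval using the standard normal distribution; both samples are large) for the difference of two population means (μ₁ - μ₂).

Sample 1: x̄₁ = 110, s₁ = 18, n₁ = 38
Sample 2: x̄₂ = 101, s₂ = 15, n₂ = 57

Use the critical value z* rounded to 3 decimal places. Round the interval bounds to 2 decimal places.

Both samples are large (n₁ = 38 ≥ 30, n₂ = 57 ≥ 30), so a z-interval for the difference of means applies.

Point estimate: x̄₁ - x̄₂ = 110 - 101 = 9

Standard error: SE = √(s₁²/n₁ + s₂²/n₂)
= √(18²/38 + 15²/57)
= √(8.526316 + 3.947368)
= 3.531810

For 80% confidence, z* = 1.282 (from standard normal table)
Margin of error: E = z* × SE = 1.282 × 3.531810 = 4.5278

Z-interval: (x̄₁ - x̄₂) ± E = 9 ± 4.5278 = (4.4722, 13.5278)

Rounded to 2 decimal places:

(4.47, 13.53)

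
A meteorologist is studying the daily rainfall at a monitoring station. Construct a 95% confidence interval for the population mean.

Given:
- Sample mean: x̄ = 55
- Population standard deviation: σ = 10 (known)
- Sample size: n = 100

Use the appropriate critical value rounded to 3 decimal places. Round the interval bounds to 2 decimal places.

The population standard deviation σ is known, so use a z-interval (standard normal critical value).

For 95% confidence, z* = 1.96 (from standard normal table)

Standard error: SE = σ/√n = 10/√100 = 1.000000

Margin of error: E = z* × SE = 1.96 × 1.000000 = 1.9600

Z-interval: x̄ ± E = 55 ± 1.9600 = (53.0400, 56.9600)

Rounded to 2 decimal places:

(53.04, 56.96)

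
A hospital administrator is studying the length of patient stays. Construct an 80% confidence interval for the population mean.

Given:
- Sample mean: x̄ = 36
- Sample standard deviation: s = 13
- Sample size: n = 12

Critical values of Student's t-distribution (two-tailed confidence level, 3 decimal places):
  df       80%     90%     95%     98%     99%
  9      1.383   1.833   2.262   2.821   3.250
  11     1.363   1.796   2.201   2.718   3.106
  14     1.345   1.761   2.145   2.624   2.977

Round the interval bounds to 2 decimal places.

The population standard deviation σ is unknown (only the sample standard deviation s is given), so use a t-interval with df = n - 1 = 12 - 1 = 11.

For 80% confidence with df = 11, t* = 1.363 (from t-table)

Standard error: SE = s/√n = 13/√12 = 3.7527767

Margin of error: E = t* × SE = 1.363 × 3.7527767 = 5.11503

T-interval: x̄ ± E = 36 ± 5.11503 = (30.88497, 41.11503)

Rounded to 2 decimal places:

(30.88, 41.12)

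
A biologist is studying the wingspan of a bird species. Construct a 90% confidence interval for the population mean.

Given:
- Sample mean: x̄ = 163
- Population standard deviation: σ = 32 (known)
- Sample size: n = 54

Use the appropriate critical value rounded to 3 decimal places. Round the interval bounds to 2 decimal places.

The population standard deviation σ is known, so use a z-interval (standard normal critical value).

For 90% confidence, z* = 1.645 (from standard normal table)

Standard error: SE = σ/√n = 32/√54 = 4.354648

Margin of error: E = z* × SE = 1.645 × 4.354648 = 7.1634

Z-interval: x̄ ± E = 163 ± 7.1634 = (155.8366, 170.1634)

Rounded to 2 decimal places:

(155.84, 170.16)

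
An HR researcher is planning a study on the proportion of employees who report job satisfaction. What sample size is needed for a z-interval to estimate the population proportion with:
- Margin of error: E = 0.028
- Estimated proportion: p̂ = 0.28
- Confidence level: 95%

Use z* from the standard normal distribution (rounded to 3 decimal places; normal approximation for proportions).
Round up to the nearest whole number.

Using z* for proportion z-interval (normal approximation).

For 95% confidence, z* = 1.96 (from standard normal table)

Sample size formula for proportion z-interval: n = z*²p̂(1-p̂)/E²

n = 1.96² × 0.28 × 0.72 / 0.028²
  = 3.8416 × 0.2016 / 0.000784
  = 987.8400

Round up to the nearest whole number: n = 988

988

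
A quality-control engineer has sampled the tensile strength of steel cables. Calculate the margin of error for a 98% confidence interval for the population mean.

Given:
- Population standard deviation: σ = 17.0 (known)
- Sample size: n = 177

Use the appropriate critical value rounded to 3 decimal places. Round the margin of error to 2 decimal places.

The population standard deviation σ is known, so use the z-interval margin of error formula.

For 98% confidence, z* = 2.326 (from standard normal table)

Margin of error formula for z-interval: E = z* × σ/√n

E = 2.326 × 17.0/√177
  = 2.326 × 1.277798
  = 2.9722

Rounded to 2 decimal places:

2.97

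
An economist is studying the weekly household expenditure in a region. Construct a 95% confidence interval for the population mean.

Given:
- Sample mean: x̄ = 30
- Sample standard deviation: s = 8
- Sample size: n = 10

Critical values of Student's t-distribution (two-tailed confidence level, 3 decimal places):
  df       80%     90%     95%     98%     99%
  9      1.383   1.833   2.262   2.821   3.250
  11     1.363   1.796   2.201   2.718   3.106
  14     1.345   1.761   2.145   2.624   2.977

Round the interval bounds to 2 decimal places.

The population standard deviation σ is unknown (only the sample standard deviation s is given), so use a t-interval with df = n - 1 = 10 - 1 = 9.

For 95% confidence with df = 9, t* = 2.262 (from t-table)

Standard error: SE = s/√n = 8/√10 = 2.529822

Margin of error: E = t* × SE = 2.262 × 2.529822 = 5.7225

T-interval: x̄ ± E = 30 ± 5.7225 = (24.2775, 35.7225)

Rounded to 2 decimal places:

(24.28, 35.72)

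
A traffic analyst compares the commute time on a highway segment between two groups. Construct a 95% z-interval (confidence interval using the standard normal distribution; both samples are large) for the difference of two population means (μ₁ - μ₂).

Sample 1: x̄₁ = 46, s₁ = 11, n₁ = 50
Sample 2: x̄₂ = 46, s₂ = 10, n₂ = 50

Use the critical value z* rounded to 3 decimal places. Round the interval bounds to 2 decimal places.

Both samples are large (n₁ = 50 ≥ 30, n₂ = 50 ≥ 30), so a z-interval for the difference of means applies.

Point estimate: x̄₁ - x̄₂ = 46 - 46 = 0

Standard error: SE = √(s₁²/n₁ + s₂²/n₂)
= √(11²/50 + 10²/50)
= √(2.420000 + 2.000000)
= 2.102380

For 95% confidence, z* = 1.96 (from standard normal table)
Margin of error: E = z* × SE = 1.96 × 2.102380 = 4.1207

Z-interval: (x̄₁ - x̄₂) ± E = 0 ± 4.1207 = (-4.1207, 4.1207)

Rounded to 2 decimal places:

(-4.12, 4.12)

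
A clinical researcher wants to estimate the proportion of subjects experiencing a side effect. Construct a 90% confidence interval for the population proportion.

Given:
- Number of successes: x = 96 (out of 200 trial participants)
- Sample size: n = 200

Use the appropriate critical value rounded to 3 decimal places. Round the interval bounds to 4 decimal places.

Sample proportion: p̂ = 96/200 = 0.480000

Check conditions for normal approximation:
  np̂ = 96 ≥ 10 ✓
  n(1-p̂) = 104 ≥ 10 ✓

The sample is large enough, so use a z-interval (normal approximation) for the proportion.

For 90% confidence, z* = 1.645 (from standard normal table)

Standard error: SE = √(p̂(1-p̂)/n) = √(0.480000×0.520000/200) = 0.03532704

Margin of error: E = z* × SE = 1.645 × 0.03532704 = 0.058113

Z-interval: p̂ ± E = 0.480000 ± 0.058113 = (0.421887, 0.538113)

Rounded to 4 decimal places:

(0.4219, 0.5381)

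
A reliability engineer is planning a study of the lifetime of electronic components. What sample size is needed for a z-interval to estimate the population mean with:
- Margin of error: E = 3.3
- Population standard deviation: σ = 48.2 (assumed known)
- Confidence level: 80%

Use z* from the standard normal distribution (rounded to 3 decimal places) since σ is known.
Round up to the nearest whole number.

Using z* since population σ is known (z-interval formula).

For 80% confidence, z* = 1.282 (from standard normal table)

Sample size formula for z-interval: n = (z*σ/E)²

n = (1.282 × 48.2 / 3.3)²
  = (18.724970)²
  = 350.6245

Round up to the nearest whole number: n = 351

351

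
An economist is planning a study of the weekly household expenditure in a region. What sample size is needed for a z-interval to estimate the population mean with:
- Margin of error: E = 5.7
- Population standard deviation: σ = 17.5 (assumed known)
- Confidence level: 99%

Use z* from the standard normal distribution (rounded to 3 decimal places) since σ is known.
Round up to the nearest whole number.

Using z* since population σ is known (z-interval formula).

For 99% confidence, z* = 2.576 (from standard normal table)

Sample size formula for z-interval: n = (z*σ/E)²

n = (2.576 × 17.5 / 5.7)²
  = (7.908772)²
  = 62.5487

Round up to the nearest whole number: n = 63

63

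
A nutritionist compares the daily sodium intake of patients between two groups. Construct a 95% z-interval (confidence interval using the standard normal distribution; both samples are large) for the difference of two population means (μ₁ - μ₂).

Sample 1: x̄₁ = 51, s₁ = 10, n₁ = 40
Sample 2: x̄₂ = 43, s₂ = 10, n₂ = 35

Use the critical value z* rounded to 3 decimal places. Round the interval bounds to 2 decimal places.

Both samples are large (n₁ = 40 ≥ 30, n₂ = 35 ≥ 30), so a z-interval for the difference of means applies.

Point estimate: x̄₁ - x̄₂ = 51 - 43 = 8

Standard error: SE = √(s₁²/n₁ + s₂²/n₂)
= √(10²/40 + 10²/35)
= √(2.500000 + 2.857143)
= 2.314550

For 95% confidence, z* = 1.96 (from standard normal table)
Margin of error: E = z* × SE = 1.96 × 2.314550 = 4.5365

Z-interval: (x̄₁ - x̄₂) ± E = 8 ± 4.5365 = (3.4635, 12.5365)

Rounded to 2 decimal places:

(3.46, 12.54)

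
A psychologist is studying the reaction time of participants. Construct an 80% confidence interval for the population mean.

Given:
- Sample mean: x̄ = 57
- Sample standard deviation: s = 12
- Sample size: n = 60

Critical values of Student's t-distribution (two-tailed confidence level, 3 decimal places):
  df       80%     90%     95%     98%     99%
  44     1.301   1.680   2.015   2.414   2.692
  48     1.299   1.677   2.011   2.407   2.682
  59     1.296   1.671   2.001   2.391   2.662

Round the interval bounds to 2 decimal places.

The population standard deviation σ is unknown (only the sample standard deviation s is given), so use a t-interval with df = n - 1 = 60 - 1 = 59.

For 80% confidence with df = 59, t* = 1.296 (from t-table)

Standard error: SE = s/√n = 12/√60 = 1.549193

Margin of error: E = t* × SE = 1.296 × 1.549193 = 2.0078

T-interval: x̄ ± E = 57 ± 2.0078 = (54.9922, 59.0078)

Rounded to 2 decimal places:

(54.99, 59.01)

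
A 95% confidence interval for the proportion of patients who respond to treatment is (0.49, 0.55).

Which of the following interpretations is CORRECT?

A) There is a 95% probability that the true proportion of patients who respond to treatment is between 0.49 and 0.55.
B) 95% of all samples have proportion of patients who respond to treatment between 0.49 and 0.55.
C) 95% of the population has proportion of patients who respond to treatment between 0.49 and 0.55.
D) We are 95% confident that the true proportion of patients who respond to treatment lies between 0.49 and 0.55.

A confidence interval represents our confidence in the procedure, not a probability statement about the parameter.

Key concept: If we repeated this sampling process many times and computed a 95% CI each time, about 95% of those intervals would contain the true population parameter.

For this specific interval (0.49, 0.55):
- Midpoint (point estimate): 0.52
- Margin of error: 0.03

The correct interpretation is the one stating confidence that the true parameter lies in the interval — option D.

D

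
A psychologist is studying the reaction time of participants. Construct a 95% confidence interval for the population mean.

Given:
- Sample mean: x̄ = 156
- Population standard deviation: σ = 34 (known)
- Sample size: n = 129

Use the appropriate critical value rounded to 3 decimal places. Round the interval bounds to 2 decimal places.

The population standard deviation σ is known, so use a z-interval (standard normal critical value).

For 95% confidence, z* = 1.96 (from standard normal table)

Standard error: SE = σ/√n = 34/√129 = 2.993533

Margin of error: E = z* × SE = 1.96 × 2.993533 = 5.8673

Z-interval: x̄ ± E = 156 ± 5.8673 = (150.1327, 161.8673)

Rounded to 2 decimal places:

(150.13, 161.87)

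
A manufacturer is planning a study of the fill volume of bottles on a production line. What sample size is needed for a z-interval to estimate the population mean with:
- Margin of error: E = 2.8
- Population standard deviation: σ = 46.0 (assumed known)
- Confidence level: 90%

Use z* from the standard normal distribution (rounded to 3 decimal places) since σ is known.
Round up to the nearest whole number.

Using z* since population σ is known (z-interval formula).

For 90% confidence, z* = 1.645 (from standard normal table)

Sample size formula for z-interval: n = (z*σ/E)²

n = (1.645 × 46.0 / 2.8)²
  = (27.025000)²
  = 730.3506

Round up to the nearest whole number: n = 731

731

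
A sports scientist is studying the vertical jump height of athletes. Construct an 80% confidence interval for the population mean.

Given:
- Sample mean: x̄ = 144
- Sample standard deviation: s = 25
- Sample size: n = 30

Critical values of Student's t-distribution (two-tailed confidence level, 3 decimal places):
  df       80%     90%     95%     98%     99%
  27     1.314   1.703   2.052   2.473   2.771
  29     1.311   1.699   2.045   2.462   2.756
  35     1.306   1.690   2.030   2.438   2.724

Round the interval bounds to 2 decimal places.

The population standard deviation σ is unknown (only the sample standard deviation s is given), so use a t-interval with df = n - 1 = 30 - 1 = 29.

For 80% confidence with df = 29, t* = 1.311 (from t-table)

Standard error: SE = s/√n = 25/√30 = 4.564355

Margin of error: E = t* × SE = 1.311 × 4.564355 = 5.9839

T-interval: x̄ ± E = 144 ± 5.9839 = (138.0161, 149.9839)

Rounded to 2 decimal places:

(138.02, 149.98)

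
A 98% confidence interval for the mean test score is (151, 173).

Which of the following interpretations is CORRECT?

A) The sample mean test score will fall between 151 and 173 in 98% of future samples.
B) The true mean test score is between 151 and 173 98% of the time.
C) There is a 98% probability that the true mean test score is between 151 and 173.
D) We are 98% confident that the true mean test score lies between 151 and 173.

A confidence interval represents our confidence in the procedure, not a probability statement about the parameter.

Key concept: If we repeated this sampling process many times and computed a 98% CI each time, about 98% of those intervals would contain the true population parameter.

For this specific interval (151, 173):
- Midpoint (point estimate): 162
- Margin of error: 11

The correct interpretation is the one stating confidence that the true parameter lies in the interval — option D.

D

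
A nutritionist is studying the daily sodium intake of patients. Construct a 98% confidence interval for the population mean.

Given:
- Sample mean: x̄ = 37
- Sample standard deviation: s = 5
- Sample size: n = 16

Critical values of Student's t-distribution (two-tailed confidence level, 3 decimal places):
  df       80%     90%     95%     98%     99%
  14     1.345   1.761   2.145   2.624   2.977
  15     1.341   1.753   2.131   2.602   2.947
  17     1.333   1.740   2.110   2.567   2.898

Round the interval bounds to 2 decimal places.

The population standard deviation σ is unknown (only the sample standard deviation s is given), so use a t-interval with df = n - 1 = 16 - 1 = 15.

For 98% confidence with df = 15, t* = 2.602 (from t-table)

Standard error: SE = s/√n = 5/√16 = 1.250000

Margin of error: E = t* × SE = 2.602 × 1.250000 = 3.2525

T-interval: x̄ ± E = 37 ± 3.2525 = (33.7475, 40.2525)

Rounded to 2 decimal places:

(33.75, 40.25)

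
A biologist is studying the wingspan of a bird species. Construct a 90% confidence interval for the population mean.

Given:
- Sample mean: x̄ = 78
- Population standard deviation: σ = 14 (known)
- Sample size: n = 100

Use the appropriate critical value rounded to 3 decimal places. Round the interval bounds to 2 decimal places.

The population standard deviation σ is known, so use a z-interval (standard normal critical value).

For 90% confidence, z* = 1.645 (from standard normal table)

Standard error: SE = σ/√n = 14/√100 = 1.400000

Margin of error: E = z* × SE = 1.645 × 1.400000 = 2.3030

Z-interval: x̄ ± E = 78 ± 2.3030 = (75.6970, 80.3030)

Rounded to 2 decimal places:

(75.70, 80.30)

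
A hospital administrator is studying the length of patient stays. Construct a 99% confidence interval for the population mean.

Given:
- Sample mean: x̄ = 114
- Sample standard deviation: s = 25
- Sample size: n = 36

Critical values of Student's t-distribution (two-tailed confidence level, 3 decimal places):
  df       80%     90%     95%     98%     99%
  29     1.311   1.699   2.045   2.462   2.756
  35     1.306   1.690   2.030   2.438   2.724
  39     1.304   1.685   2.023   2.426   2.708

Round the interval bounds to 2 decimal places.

The population standard deviation σ is unknown (only the sample standard deviation s is given), so use a t-interval with df = n - 1 = 36 - 1 = 35.

For 99% confidence with df = 35, t* = 2.724 (from t-table)

Standard error: SE = s/√n = 25/√36 = 4.166667

Margin of error: E = t* × SE = 2.724 × 4.166667 = 11.3500

T-interval: x̄ ± E = 114 ± 11.3500 = (102.6500, 125.3500)

Rounded to 2 decimal places:

(102.65, 125.35)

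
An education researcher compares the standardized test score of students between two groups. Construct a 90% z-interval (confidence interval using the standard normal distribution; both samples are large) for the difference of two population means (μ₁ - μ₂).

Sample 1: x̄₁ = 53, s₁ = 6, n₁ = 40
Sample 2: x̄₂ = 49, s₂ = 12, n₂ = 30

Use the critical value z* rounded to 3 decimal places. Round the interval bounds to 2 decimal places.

Both samples are large (n₁ = 40 ≥ 30, n₂ = 30 ≥ 30), so a z-interval for the difference of means applies.

Point estimate: x̄₁ - x̄₂ = 53 - 49 = 4

Standard error: SE = √(s₁²/n₁ + s₂²/n₂)
= √(6²/40 + 12²/30)
= √(0.900000 + 4.800000)
= 2.387467

For 90% confidence, z* = 1.645 (from standard normal table)
Margin of error: E = z* × SE = 1.645 × 2.387467 = 3.9274

Z-interval: (x̄₁ - x̄₂) ± E = 4 ± 3.9274 = (0.0726, 7.9274)

Rounded to 2 decimal places:

(0.07, 7.93)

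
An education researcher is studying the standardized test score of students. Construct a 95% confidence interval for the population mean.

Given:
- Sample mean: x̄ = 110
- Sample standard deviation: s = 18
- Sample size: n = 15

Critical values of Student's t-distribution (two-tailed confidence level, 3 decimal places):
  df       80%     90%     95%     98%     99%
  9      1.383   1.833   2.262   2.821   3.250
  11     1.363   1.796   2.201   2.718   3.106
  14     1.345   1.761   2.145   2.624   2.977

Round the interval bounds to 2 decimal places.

The population standard deviation σ is unknown (only the sample standard deviation s is given), so use a t-interval with df = n - 1 = 15 - 1 = 14.

For 95% confidence with df = 14, t* = 2.145 (from t-table)

Standard error: SE = s/√n = 18/√15 = 4.647580

Margin of error: E = t* × SE = 2.145 × 4.647580 = 9.9691

T-interval: x̄ ± E = 110 ± 9.9691 = (100.0309, 119.9691)

Rounded to 2 decimal places:

(100.03, 119.97)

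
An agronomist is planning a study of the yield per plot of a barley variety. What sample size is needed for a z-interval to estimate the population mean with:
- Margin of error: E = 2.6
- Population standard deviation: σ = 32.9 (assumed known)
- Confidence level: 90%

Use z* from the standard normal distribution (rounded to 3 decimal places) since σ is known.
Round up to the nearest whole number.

Using z* since population σ is known (z-interval formula).

For 90% confidence, z* = 1.645 (from standard normal table)

Sample size formula for z-interval: n = (z*σ/E)²

n = (1.645 × 32.9 / 2.6)²
  = (20.815577)²
  = 433.2882

Round up to the nearest whole number: n = 434

434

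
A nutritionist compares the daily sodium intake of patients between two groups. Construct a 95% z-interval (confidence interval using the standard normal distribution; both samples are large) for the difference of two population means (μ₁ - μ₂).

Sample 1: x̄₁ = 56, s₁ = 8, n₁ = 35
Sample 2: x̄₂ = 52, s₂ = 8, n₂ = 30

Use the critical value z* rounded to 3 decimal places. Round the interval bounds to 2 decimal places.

Both samples are large (n₁ = 35 ≥ 30, n₂ = 30 ≥ 30), so a z-interval for the difference of means applies.

Point estimate: x̄₁ - x̄₂ = 56 - 52 = 4

Standard error: SE = √(s₁²/n₁ + s₂²/n₂)
= √(8²/35 + 8²/30)
= √(1.828571 + 2.133333)
= 1.990453

For 95% confidence, z* = 1.96 (from standard normal table)
Margin of error: E = z* × SE = 1.96 × 1.990453 = 3.9013

Z-interval: (x̄₁ - x̄₂) ± E = 4 ± 3.9013 = (0.0987, 7.9013)

Rounded to 2 decimal places:

(0.10, 7.90)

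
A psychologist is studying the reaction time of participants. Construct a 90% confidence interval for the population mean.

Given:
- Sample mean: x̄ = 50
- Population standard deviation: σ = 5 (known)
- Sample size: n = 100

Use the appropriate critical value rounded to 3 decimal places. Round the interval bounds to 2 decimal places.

The population standard deviation σ is known, so use a z-interval (standard normal critical value).

For 90% confidence, z* = 1.645 (from standard normal table)

Standard error: SE = σ/√n = 5/√100 = 0.500000

Margin of error: E = z* × SE = 1.645 × 0.500000 = 0.8225

Z-interval: x̄ ± E = 50 ± 0.8225 = (49.1775, 50.8225)

Rounded to 2 decimal places:

(49.18, 50.82)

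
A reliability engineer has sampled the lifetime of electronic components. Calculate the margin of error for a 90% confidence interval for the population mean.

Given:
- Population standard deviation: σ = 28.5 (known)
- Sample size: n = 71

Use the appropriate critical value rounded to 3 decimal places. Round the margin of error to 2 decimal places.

The population standard deviation σ is known, so use the z-interval margin of error formula.

For 90% confidence, z* = 1.645 (from standard normal table)

Margin of error formula for z-interval: E = z* × σ/√n

E = 1.645 × 28.5/√71
  = 1.645 × 3.382328
  = 5.5639

Rounded to 2 decimal places:

5.56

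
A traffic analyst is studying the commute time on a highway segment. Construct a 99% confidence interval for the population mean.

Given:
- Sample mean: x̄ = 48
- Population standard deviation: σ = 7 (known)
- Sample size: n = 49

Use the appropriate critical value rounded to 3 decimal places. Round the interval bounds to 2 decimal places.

The population standard deviation σ is known, so use a z-interval (standard normal critical value).

For 99% confidence, z* = 2.576 (from standard normal table)

Standard error: SE = σ/√n = 7/√49 = 1.000000

Margin of error: E = z* × SE = 2.576 × 1.000000 = 2.5760

Z-interval: x̄ ± E = 48 ± 2.5760 = (45.4240, 50.5760)

Rounded to 2 decimal places:

(45.42, 50.58)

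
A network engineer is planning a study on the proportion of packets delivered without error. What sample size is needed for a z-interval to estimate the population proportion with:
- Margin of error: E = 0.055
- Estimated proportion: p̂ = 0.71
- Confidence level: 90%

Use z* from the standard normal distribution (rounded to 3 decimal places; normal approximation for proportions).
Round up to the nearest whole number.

Using z* for proportion z-interval (normal approximation).

For 90% confidence, z* = 1.645 (from standard normal table)

Sample size formula for proportion z-interval: n = z*²p̂(1-p̂)/E²

n = 1.645² × 0.71 × 0.29 / 0.055²
  = 2.706025 × 0.2059 / 0.003025
  = 184.1886

Round up to the nearest whole number: n = 185

185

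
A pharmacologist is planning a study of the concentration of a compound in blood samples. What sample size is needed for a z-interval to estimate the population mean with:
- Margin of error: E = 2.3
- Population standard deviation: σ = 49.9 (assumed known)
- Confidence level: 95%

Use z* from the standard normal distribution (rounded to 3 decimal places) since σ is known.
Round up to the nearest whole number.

Using z* since population σ is known (z-interval formula).

For 95% confidence, z* = 1.96 (from standard normal table)

Sample size formula for z-interval: n = (z*σ/E)²

n = (1.96 × 49.9 / 2.3)²
  = (42.523478)²
  = 1808.2462

Round up to the nearest whole number: n = 1809

1809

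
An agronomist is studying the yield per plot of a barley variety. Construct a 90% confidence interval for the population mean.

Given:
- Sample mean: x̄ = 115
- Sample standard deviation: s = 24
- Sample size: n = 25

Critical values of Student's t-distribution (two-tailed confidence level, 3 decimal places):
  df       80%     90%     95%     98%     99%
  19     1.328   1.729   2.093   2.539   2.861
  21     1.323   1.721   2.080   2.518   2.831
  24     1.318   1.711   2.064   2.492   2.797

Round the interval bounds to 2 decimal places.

The population standard deviation σ is unknown (only the sample standard deviation s is given), so use a t-interval with df = n - 1 = 25 - 1 = 24.

For 90% confidence with df = 24, t* = 1.711 (from t-table)

Standard error: SE = s/√n = 24/√25 = 4.800000

Margin of error: E = t* × SE = 1.711 × 4.800000 = 8.2128

T-interval: x̄ ± E = 115 ± 8.2128 = (106.7872, 123.2128)

Rounded to 2 decimal places:

(106.79, 123.21)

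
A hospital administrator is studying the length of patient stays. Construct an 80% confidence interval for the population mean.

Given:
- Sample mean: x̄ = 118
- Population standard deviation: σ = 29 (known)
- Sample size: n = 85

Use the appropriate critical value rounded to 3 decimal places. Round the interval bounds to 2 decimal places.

The population standard deviation σ is known, so use a z-interval (standard normal critical value).

For 80% confidence, z* = 1.282 (from standard normal table)

Standard error: SE = σ/√n = 29/√85 = 3.145492

Margin of error: E = z* × SE = 1.282 × 3.145492 = 4.0325

Z-interval: x̄ ± E = 118 ± 4.0325 = (113.9675, 122.0325)

Rounded to 2 decimal places:

(113.97, 122.03)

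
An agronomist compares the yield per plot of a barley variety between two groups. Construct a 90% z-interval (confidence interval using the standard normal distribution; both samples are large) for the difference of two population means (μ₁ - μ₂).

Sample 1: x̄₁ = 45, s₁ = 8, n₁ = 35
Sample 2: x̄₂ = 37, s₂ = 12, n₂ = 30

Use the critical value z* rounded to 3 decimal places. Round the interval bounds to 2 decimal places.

Both samples are large (n₁ = 35 ≥ 30, n₂ = 30 ≥ 30), so a z-interval for the difference of means applies.

Point estimate: x̄₁ - x̄₂ = 45 - 37 = 8

Standard error: SE = √(s₁²/n₁ + s₂²/n₂)
= √(8²/35 + 12²/30)
= √(1.828571 + 4.800000)
= 2.574601

For 90% confidence, z* = 1.645 (from standard normal table)
Margin of error: E = z* × SE = 1.645 × 2.574601 = 4.2352

Z-interval: (x̄₁ - x̄₂) ± E = 8 ± 4.2352 = (3.7648, 12.2352)

Rounded to 2 decimal places:

(3.76, 12.24)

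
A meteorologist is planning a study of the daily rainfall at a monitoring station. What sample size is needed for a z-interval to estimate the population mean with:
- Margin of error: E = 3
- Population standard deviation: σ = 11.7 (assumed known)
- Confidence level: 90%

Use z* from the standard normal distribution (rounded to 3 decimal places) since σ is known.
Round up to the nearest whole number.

Using z* since population σ is known (z-interval formula).

For 90% confidence, z* = 1.645 (from standard normal table)

Sample size formula for z-interval: n = (z*σ/E)²

n = (1.645 × 11.7 / 3)²
  = (6.415500)²
  = 41.1586

Round up to the nearest whole number: n = 42

42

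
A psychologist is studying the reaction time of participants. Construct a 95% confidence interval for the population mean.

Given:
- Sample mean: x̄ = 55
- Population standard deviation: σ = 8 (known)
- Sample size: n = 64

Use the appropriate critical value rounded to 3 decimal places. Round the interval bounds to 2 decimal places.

The population standard deviation σ is known, so use a z-interval (standard normal critical value).

For 95% confidence, z* = 1.96 (from standard normal table)

Standard error: SE = σ/√n = 8/√64 = 1.000000

Margin of error: E = z* × SE = 1.96 × 1.000000 = 1.9600

Z-interval: x̄ ± E = 55 ± 1.9600 = (53.0400, 56.9600)

Rounded to 2 decimal places:

(53.04, 56.96)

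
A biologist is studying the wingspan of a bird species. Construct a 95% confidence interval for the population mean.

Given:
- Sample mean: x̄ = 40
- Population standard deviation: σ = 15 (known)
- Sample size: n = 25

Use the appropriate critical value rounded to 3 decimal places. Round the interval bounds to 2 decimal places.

The population standard deviation σ is known, so use a z-interval (standard normal critical value).

For 95% confidence, z* = 1.96 (from standard normal table)

Standard error: SE = σ/√n = 15/√25 = 3.000000

Margin of error: E = z* × SE = 1.96 × 3.000000 = 5.8800

Z-interval: x̄ ± E = 40 ± 5.8800 = (34.1200, 45.8800)

Rounded to 2 decimal places:

(34.12, 45.88)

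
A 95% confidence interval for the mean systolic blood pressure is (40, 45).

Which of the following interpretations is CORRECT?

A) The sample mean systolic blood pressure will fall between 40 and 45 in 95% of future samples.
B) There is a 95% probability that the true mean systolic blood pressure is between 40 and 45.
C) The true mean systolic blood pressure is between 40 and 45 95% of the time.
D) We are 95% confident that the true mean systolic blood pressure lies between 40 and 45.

A confidence interval represents our confidence in the procedure, not a probability statement about the parameter.

Key concept: If we repeated this sampling process many times and computed a 95% CI each time, about 95% of those intervals would contain the true population parameter.

For this specific interval (40, 45):
- Midpoint (point estimate): 42.5
- Margin of error: 2.5

The correct interpretation is the one stating confidence that the true parameter lies in the interval — option D.

D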